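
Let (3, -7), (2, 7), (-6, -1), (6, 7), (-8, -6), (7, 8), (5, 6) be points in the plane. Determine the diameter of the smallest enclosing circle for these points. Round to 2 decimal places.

20.52

A smallest enclosing disk is always determined by at most three of the input points on its boundary.
The farthest pair is (-8, -6)–(7, 8) with squared distance 421. The circle on this segment as diameter has centre (-0.5, 1) and r² = 421/4 = 105.25.
Check (3, -7): distance² to centre = 76.25 ≤ 105.25, so it lies inside.
All remaining points lie in this disk, and no smaller disk contains both endpoints, so this is the minimum enclosing circle.
Diameter = 2r = 2√(105.25) ≈ 20.52.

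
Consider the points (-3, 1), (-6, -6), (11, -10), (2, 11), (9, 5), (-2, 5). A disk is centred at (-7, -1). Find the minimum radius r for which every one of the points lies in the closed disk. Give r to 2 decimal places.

The required radius is the distance from (-7, -1) to the farthest point.
Squared distances: 20, 26, 405, 225, 292, 61.
Maximum is 405, attained at (11, -10).
r = √405 ≈ 20.12.

20.12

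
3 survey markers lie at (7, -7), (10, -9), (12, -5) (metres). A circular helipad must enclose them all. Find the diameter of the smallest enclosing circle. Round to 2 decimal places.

Call the three points A, B, C in the order given.
Side lengths²: AB² = 13, AC² = 29, BC² = 20.
Since AC² = 29 < 20 + 13 = 33, the triangle is acute, so the smallest enclosing circle is the circumcircle.
Circumcentre = (9.625, -6.3125), r² = 7.36328125.
Diameter = 2r = 2√(7.36328125) ≈ 5.43.

5.43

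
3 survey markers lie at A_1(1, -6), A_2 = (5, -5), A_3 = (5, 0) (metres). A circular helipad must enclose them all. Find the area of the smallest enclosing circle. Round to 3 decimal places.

40.841

Side lengths²: A_1A_2² = 17, A_1A_3² = 52, A_2A_3² = 25.
Since A_1A_3² = 52 ≥ 25 + 17 = 42, the angle opposite A_1A_3 is not acute, so the smallest enclosing circle has A_1A_3 as diameter.
Centre = midpoint of A_1A_3 = (3, -3), r² = 52/4 = 13.
Area = π·r² = π·13 ≈ 40.841.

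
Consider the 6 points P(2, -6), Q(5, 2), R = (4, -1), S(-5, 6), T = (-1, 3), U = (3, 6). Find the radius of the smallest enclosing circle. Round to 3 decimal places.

A smallest enclosing disk is always determined by at most three of the input points on its boundary.
The minimum enclosing circle is determined by three boundary points: P, S, U.
Their circumcentre is (-1, 7/24) with r² = 27985/576.
The farthest remaining point Q is at distance² 22417/576 ≤ 27985/576.
r = √(27985/576) ≈ 6.970.

6.970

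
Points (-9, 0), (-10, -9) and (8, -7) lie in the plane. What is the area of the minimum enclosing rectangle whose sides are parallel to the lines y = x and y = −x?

240

In coordinates u = x + y, v = x − y the rectangle is axis-aligned; the map (x,y)→(u,v) scales areas by 2.
u-values: -9, -19, 1; range = 1 − (-19) = 20.
v-values: -9, -1, 15; range = 15 − (-9) = 24.
Area = (20 × 24) / 2 = 240.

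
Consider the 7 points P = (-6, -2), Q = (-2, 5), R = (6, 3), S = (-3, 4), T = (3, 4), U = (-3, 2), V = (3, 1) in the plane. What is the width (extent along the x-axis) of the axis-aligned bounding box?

max x = 6, min x = -6, so width = 12.

12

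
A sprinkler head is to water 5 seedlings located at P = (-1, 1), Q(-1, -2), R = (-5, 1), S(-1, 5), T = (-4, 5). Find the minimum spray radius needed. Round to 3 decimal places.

The minimum enclosing circle of a finite set is fixed by two of the points (as a diameter) or three (as a circumcircle).
The farthest pair is Q–T with squared distance 58. The circle on this segment as diameter has centre (-2.5, 1.5) and r² = 58/4 = 14.5.
Check P: distance² to centre = 2.5 ≤ 14.5, so it lies inside.
All remaining points lie in this disk, and no smaller disk contains both endpoints, so this is the minimum enclosing circle.
r = √(14.5) ≈ 3.808.

3.808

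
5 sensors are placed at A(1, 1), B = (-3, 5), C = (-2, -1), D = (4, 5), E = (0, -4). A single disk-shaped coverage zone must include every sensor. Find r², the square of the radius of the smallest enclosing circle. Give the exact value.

485/18

By Welzl's lemma the MEC is supported by two points (diametrically opposite) or three points (on a circumcircle).
The minimum enclosing circle is determined by three boundary points: B, D, E.
Their circumcentre is (0.5, 7/6) with r² = 485/18.
The farthest remaining point C is at distance² 197/18 ≤ 485/18.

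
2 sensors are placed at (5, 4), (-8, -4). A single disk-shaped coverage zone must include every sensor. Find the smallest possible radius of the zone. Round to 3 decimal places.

The smallest circle enclosing two points has them as diameter endpoints.
Centre = midpoint = (-1.5, 0); r² = |(5, 4)−(-8, -4)|²/4 = 233/4 = 58.25.
r = √(58.25) ≈ 7.632.

7.632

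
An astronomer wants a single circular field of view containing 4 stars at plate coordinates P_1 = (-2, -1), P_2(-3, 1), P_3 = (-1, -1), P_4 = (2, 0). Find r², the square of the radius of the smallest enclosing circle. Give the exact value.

By Welzl's lemma the MEC is supported by two points (diametrically opposite) or three points (on a circumcircle).
The farthest pair is P_2–P_4 with squared distance 26. The circle on this segment as diameter has centre (-0.5, 0.5) and r² = 26/4 = 6.5.
Check P_1: distance² to centre = 4.5 ≤ 6.5, so it lies inside.
All remaining points lie in this disk, and no smaller disk contains both endpoints, so this is the minimum enclosing circle.

6.5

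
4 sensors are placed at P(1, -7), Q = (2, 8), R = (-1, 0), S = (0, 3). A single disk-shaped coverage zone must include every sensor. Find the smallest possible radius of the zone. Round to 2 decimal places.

A smallest enclosing disk is always determined by at most three of the input points on its boundary.
The farthest pair is P–Q with squared distance 226. The circle on this segment as diameter has centre (1.5, 0.5) and r² = 226/4 = 56.5.
Check R: distance² to centre = 6.5 ≤ 56.5, so it lies inside.
All remaining points lie in this disk, and no smaller disk contains both endpoints, so this is the minimum enclosing circle.
r = √(56.5) ≈ 7.52.

7.52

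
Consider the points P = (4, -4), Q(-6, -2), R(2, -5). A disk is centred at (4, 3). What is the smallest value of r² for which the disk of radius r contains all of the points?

The required radius is the distance from (4, 3) to the farthest point.
Squared distances: 49, 125, 68.
Maximum is 125, attained at Q.

125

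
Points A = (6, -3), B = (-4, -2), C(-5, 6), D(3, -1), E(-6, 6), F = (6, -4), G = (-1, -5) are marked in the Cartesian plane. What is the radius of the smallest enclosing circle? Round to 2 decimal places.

7.81

A smallest enclosing disk is always determined by at most three of the input points on its boundary.
The farthest pair is E–F with squared distance 244. The circle on this segment as diameter has centre (0, 1) and r² = 244/4 = 61.
Check A: distance² to centre = 52 ≤ 61, so it lies inside.
All remaining points lie in this disk, and no smaller disk contains both endpoints, so this is the minimum enclosing circle.
r = √61 ≈ 7.81.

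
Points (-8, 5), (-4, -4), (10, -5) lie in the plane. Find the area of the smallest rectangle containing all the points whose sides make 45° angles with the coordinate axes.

In coordinates u = x + y, v = x − y the rectangle is axis-aligned; the map (x,y)→(u,v) scales areas by 2.
u-values: -3, -8, 5; range = 5 − (-8) = 13.
v-values: -13, 0, 15; range = 15 − (-13) = 28.
Area = (13 × 28) / 2 = 182.

182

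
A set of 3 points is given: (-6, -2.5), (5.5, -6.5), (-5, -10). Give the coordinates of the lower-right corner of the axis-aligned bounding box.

(5.5, -10)

x-range [-6, 5.5], y-range [-10, -2.5].
The lower-right corner is (5.5, -10).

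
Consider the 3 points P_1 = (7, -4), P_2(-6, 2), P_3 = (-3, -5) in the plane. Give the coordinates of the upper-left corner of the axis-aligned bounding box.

x-range [-6, 7], y-range [-5, 2].
The upper-left corner is (-6, 2).

(-6, 2)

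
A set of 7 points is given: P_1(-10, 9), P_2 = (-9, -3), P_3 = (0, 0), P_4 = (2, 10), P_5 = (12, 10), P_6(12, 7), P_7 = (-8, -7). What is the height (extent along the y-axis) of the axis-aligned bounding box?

max y = 10, min y = -7, so height = 17.

17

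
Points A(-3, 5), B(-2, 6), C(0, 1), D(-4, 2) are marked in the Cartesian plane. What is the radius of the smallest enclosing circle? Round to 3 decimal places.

2.758

By Welzl's lemma the MEC is supported by two points (diametrically opposite) or three points (on a circumcircle).
The minimum enclosing circle is determined by three boundary points: B, C, D.
Their circumcentre is (-14/9, 59/18) with r² = 2465/324.
The farthest remaining point A is at distance² 1637/324 ≤ 2465/324.
r = √(2465/324) ≈ 2.758.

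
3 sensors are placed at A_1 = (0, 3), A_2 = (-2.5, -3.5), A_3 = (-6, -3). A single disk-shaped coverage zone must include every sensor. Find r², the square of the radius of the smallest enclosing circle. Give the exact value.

Side lengths²: A_1A_2² = 48.5, A_1A_3² = 72, A_2A_3² = 12.5.
Since A_1A_3² = 72 ≥ 48.5 + 12.5 = 61, the angle opposite A_1A_3 is not acute, so the smallest enclosing circle has A_1A_3 as diameter.
Centre = midpoint of A_1A_3 = (-3, 0), r² = 72/4 = 18.

18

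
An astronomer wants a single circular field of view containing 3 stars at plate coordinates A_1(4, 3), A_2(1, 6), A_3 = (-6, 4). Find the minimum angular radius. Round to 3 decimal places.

Side lengths²: A_1A_2² = 18, A_1A_3² = 101, A_2A_3² = 53.
Since A_1A_3² = 101 ≥ 53 + 18 = 71, the angle opposite A_1A_3 is not acute, so the smallest enclosing circle has A_1A_3 as diameter.
Centre = midpoint of A_1A_3 = (-1, 3.5), r² = 101/4 = 25.25.
r = √(25.25) ≈ 5.025.

5.025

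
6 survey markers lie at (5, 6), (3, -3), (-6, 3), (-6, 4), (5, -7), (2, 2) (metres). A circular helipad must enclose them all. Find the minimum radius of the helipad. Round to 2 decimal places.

The minimum enclosing circle of a finite set is fixed by two of the points (as a diameter) or three (as a circumcircle).
The minimum enclosing circle is determined by three boundary points: (5, 6), (-6, 4), (5, -7).
Their circumcentre is (0.5, -0.5) with r² = 62.5.
The farthest remaining point (-6, 3) is at distance² 54.5 ≤ 62.5.
r = √(62.5) ≈ 7.91.

7.91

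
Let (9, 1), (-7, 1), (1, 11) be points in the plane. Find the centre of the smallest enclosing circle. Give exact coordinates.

(1, 2.8)

Call the three points A, B, C in the order given.
Side lengths²: AB² = 256, AC² = 164, BC² = 164.
Since AB² = 256 < 164 + 164 = 328, the triangle is acute, so the smallest enclosing circle is the circumcircle.
Circumcentre = (1, 2.8), r² = 67.24.
Centre = (1, 2.8).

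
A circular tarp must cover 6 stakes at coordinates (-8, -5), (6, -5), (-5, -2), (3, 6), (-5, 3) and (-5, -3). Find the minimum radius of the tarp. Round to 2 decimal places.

The minimum enclosing circle is determined by three boundary points: (-8, -5), (6, -5), (3, 6).
Their circumcentre is (-1, -1) with r² = 65.
The farthest remaining point (-5, 3) is at distance² 32 ≤ 65.
r = √65 ≈ 8.06.

8.06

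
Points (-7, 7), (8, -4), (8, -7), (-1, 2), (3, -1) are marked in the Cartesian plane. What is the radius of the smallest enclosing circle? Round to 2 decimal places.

The minimum enclosing circle of a finite set is fixed by two of the points (as a diameter) or three (as a circumcircle).
The farthest pair is (-7, 7)–(8, -7) with squared distance 421. The circle on this segment as diameter has centre (0.5, 0) and r² = 421/4 = 105.25.
Check (8, -4): distance² to centre = 72.25 ≤ 105.25, so it lies inside.
All remaining points lie in this disk, and no smaller disk contains both endpoints, so this is the minimum enclosing circle.
r = √(105.25) ≈ 10.26.

10.26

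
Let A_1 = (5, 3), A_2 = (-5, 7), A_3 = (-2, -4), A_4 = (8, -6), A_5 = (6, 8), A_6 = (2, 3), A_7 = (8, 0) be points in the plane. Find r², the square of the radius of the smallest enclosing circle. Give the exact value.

84.5

By Welzl's lemma the MEC is supported by two points (diametrically opposite) or three points (on a circumcircle).
The farthest pair is A_2–A_4 with squared distance 338. The circle on this segment as diameter has centre (1.5, 0.5) and r² = 338/4 = 84.5.
Check A_1: distance² to centre = 18.5 ≤ 84.5, so it lies inside.
All remaining points lie in this disk, and no smaller disk contains both endpoints, so this is the minimum enclosing circle.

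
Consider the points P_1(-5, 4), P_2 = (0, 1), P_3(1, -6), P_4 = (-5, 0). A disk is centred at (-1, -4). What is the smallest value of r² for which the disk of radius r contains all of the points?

The required radius is the distance from (-1, -4) to the farthest point.
Squared distances: 80, 26, 8, 32.
Maximum is 80, attained at P_1.

80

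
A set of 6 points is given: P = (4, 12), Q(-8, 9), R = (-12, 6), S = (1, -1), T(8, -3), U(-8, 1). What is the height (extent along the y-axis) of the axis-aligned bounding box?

max y = 12, min y = -3, so height = 15.

15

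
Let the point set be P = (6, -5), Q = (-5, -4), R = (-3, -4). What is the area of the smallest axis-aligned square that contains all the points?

The bounding box has width 11 and height 1.
An axis-aligned square enclosing the set must have side ≥ max(width, height).
So the minimum side is max(11, 1) = 11.
Area = 11² = 121.

121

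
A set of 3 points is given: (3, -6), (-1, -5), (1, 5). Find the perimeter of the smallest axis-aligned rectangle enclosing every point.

Width = max x − min x = 3 − (-1) = 4.
Height = max y − min y = 5 − (-6) = 11.
Perimeter = 2(4 + 11) = 30.

30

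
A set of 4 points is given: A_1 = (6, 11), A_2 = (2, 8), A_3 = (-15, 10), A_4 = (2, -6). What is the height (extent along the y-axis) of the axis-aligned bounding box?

max y = 11, min y = -6, so height = 17.

17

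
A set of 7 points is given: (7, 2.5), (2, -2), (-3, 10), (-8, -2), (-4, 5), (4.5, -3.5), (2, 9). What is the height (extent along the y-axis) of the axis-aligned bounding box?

max y = 10, min y = -3.5, so height = 13.5.

13.5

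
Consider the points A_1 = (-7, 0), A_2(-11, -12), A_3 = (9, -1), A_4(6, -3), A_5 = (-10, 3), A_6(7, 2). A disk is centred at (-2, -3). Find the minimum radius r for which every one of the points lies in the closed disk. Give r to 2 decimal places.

12.73

The required radius is the distance from (-2, -3) to the farthest point.
Squared distances: 34, 162, 125, 64, 100, 106.
Maximum is 162, attained at A_2.
r = √162 ≈ 12.73.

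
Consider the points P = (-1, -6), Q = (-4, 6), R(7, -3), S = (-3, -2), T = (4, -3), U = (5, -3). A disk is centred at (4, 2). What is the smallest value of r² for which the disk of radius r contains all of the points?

The required radius is the distance from (4, 2) to the farthest point.
Squared distances: 89, 80, 34, 65, 25, 26.
Maximum is 89, attained at P.

89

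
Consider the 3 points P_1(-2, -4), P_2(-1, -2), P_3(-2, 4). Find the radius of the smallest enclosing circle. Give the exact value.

4

Side lengths²: P_1P_2² = 5, P_1P_3² = 64, P_2P_3² = 37.
Since P_1P_3² = 64 ≥ 37 + 5 = 42, the angle opposite P_1P_3 is not acute, so the smallest enclosing circle has P_1P_3 as diameter.
Centre = midpoint of P_1P_3 = (-2, 0), r² = 64/4 = 16.
r = √16 = 4.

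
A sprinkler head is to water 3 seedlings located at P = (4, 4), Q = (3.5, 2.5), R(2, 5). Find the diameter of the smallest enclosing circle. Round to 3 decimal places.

Side lengths²: PQ² = 2.5, PR² = 5, QR² = 8.5.
Since QR² = 8.5 ≥ 5 + 2.5 = 7.5, the angle opposite QR is not acute, so the smallest enclosing circle has QR as diameter.
Centre = midpoint of QR = (2.75, 3.75), r² = 8.5/4 = 2.125.
Diameter = 2r = 2√(2.125) ≈ 2.915.

2.915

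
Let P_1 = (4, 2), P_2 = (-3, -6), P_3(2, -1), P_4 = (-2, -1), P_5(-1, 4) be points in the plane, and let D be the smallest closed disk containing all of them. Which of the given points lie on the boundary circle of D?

P_1, P_2, P_5

By Welzl's lemma the MEC is supported by two points (diametrically opposite) or three points (on a circumcircle).
The minimum enclosing circle is determined by three boundary points: P_1, P_2, P_5.
Their circumcentre is (-13/54, -73/54) with r² = 42601/1458.
The farthest remaining point P_3 is at distance² 7501/1458 ≤ 42601/1458.
The points at distance exactly r from the centre are P_1, P_2, P_5 — 3 points.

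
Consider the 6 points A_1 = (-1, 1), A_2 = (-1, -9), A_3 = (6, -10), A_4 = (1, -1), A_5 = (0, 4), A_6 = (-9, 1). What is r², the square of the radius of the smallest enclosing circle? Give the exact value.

The farthest pair is A_3–A_6 with squared distance 346. The circle on this segment as diameter has centre (-1.5, -4.5) and r² = 346/4 = 86.5.
Check A_1: distance² to centre = 30.5 ≤ 86.5, so it lies inside.
All remaining points lie in this disk, and no smaller disk contains both endpoints, so this is the minimum enclosing circle.

86.5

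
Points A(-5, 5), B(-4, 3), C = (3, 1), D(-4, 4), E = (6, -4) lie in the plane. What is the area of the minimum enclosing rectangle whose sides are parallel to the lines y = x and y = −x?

In coordinates u = x + y, v = x − y the rectangle is axis-aligned; the map (x,y)→(u,v) scales areas by 2.
u-values: 0, -1, 4, 0, 2; range = 4 − (-1) = 5.
v-values: -10, -7, 2, -8, 10; range = 10 − (-10) = 20.
Area = (5 × 20) / 2 = 50.

50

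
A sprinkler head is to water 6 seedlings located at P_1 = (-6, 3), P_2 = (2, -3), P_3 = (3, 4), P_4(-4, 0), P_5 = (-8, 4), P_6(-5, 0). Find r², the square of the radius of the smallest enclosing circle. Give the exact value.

3725/98

The minimum enclosing circle of a finite set is fixed by two of the points (as a diameter) or three (as a circumcircle).
The minimum enclosing circle is determined by three boundary points: P_2, P_3, P_5.
Their circumcentre is (-2.5, 17/14) with r² = 3725/98.
The farthest remaining point P_1 is at distance² 1513/98 ≤ 3725/98.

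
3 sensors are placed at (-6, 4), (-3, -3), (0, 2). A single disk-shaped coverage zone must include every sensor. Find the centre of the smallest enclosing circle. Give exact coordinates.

(-67/18, 5/6)

Call the three points A, B, C in the order given.
Side lengths²: AB² = 58, AC² = 40, BC² = 34.
Since AB² = 58 < 40 + 34 = 74, the triangle is acute, so the smallest enclosing circle is the circumcircle.
Circumcentre = (-67/18, 5/6), r² = 2465/162.
Centre = (-67/18, 5/6).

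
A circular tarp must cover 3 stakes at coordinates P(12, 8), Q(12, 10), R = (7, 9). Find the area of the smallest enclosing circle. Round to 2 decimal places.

Side lengths²: PQ² = 4, PR² = 26, QR² = 26.
Since QR² = 26 < 26 + 4 = 30, the triangle is acute, so the smallest enclosing circle is the circumcircle.
Circumcentre = (9.6, 9), r² = 6.76.
Area = π·r² = π·6.76 ≈ 21.24.

21.24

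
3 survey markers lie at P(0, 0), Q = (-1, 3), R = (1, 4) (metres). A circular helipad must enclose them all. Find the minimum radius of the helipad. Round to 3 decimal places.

2.062

Side lengths²: PQ² = 10, PR² = 17, QR² = 5.
Since PR² = 17 ≥ 10 + 5 = 15, the angle opposite PR is not acute, so the smallest enclosing circle has PR as diameter.
Centre = midpoint of PR = (0.5, 2), r² = 17/4 = 4.25.
r = √(4.25) ≈ 2.062.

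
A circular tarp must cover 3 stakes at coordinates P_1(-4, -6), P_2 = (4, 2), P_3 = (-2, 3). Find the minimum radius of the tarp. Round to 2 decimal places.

Side lengths²: P_1P_2² = 128, P_1P_3² = 85, P_2P_3² = 37.
Since P_1P_2² = 128 ≥ 85 + 37 = 122, the angle opposite P_1P_2 is not acute, so the smallest enclosing circle has P_1P_2 as diameter.
Centre = midpoint of P_1P_2 = (0, -2), r² = 128/4 = 32.
r = √32 ≈ 5.66.

5.66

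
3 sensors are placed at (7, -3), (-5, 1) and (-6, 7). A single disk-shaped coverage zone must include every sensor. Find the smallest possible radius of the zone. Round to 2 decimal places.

Call the three points A, B, C in the order given.
Side lengths²: AB² = 160, AC² = 269, BC² = 37.
Since AC² = 269 ≥ 160 + 37 = 197, the angle opposite AC is not acute, so the smallest enclosing circle has AC as diameter.
Centre = midpoint of AC = (0.5, 2), r² = 269/4 = 67.25.
r = √(67.25) ≈ 8.20.

8.20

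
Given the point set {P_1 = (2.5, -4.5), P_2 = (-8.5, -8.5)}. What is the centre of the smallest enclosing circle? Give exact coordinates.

(-3, -6.5)

The smallest circle enclosing two points has them as diameter endpoints.
Centre = midpoint = (-3, -6.5); r² = |P_1P_2|²/4 = 137/4 = 34.25.
Centre = (-3, -6.5).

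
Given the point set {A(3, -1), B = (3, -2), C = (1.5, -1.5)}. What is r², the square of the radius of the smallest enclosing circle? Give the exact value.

25/36

Side lengths²: AB² = 1, AC² = 2.5, BC² = 2.5.
Since BC² = 2.5 < 2.5 + 1 = 3.5, the triangle is acute, so the smallest enclosing circle is the circumcircle.
Circumcentre = (7/3, -1.5), r² = 25/36.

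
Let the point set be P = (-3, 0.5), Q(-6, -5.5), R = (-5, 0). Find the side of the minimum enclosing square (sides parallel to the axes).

6

The bounding box has width 3 and height 6.
An axis-aligned square enclosing the set must have side ≥ max(width, height).
So the minimum side is max(3, 6) = 6.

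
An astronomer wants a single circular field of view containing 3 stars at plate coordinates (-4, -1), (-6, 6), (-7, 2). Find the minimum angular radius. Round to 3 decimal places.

3.640

Call the three points A, B, C in the order given.
Side lengths²: AB² = 53, AC² = 18, BC² = 17.
Since AB² = 53 ≥ 18 + 17 = 35, the angle opposite AB is not acute, so the smallest enclosing circle has AB as diameter.
Centre = midpoint of AB = (-5, 2.5), r² = 53/4 = 13.25.
r = √(13.25) ≈ 3.640.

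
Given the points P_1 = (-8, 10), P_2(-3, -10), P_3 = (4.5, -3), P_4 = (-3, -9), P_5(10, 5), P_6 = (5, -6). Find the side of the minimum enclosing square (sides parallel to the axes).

The bounding box has width 18 and height 20.
An axis-aligned square enclosing the set must have side ≥ max(width, height).
So the minimum side is max(18, 20) = 20.

20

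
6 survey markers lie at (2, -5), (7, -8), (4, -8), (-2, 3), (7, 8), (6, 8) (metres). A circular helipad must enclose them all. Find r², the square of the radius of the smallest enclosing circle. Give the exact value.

A smallest enclosing disk is always determined by at most three of the input points on its boundary.
The farthest pair is (4, -8)–(7, 8) with squared distance 265. The circle on this segment as diameter has centre (5.5, 0) and r² = 265/4 = 66.25.
Check (2, -5): distance² to centre = 37.25 ≤ 66.25, so it lies inside.
All remaining points lie in this disk, and no smaller disk contains both endpoints, so this is the minimum enclosing circle.

66.25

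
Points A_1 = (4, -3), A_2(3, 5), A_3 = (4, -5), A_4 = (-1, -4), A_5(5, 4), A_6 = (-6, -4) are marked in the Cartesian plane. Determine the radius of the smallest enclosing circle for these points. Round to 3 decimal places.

A smallest enclosing disk is always determined by at most three of the input points on its boundary.
The farthest pair is A_5–A_6 with squared distance 185. The circle on this segment as diameter has centre (-0.5, 0) and r² = 185/4 = 46.25.
Check A_1: distance² to centre = 29.25 ≤ 46.25, so it lies inside.
All remaining points lie in this disk, and no smaller disk contains both endpoints, so this is the minimum enclosing circle.
r = √(46.25) ≈ 6.801.

6.801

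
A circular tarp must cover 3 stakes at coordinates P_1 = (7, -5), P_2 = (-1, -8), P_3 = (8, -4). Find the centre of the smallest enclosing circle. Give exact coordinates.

Side lengths²: P_1P_2² = 73, P_1P_3² = 2, P_2P_3² = 97.
Since P_2P_3² = 97 ≥ 73 + 2 = 75, the angle opposite P_2P_3 is not acute, so the smallest enclosing circle has P_2P_3 as diameter.
Centre = midpoint of P_2P_3 = (3.5, -6), r² = 97/4 = 24.25.
Centre = (3.5, -6).

(3.5, -6)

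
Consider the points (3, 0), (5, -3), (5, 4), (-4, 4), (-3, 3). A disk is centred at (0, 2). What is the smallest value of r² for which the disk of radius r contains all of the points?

The required radius is the distance from (0, 2) to the farthest point.
Squared distances: 13, 50, 29, 20, 10.
Maximum is 50, attained at (5, -3).

50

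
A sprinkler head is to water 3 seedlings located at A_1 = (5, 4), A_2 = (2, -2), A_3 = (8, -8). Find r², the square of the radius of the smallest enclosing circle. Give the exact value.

38.25

Side lengths²: A_1A_2² = 45, A_1A_3² = 153, A_2A_3² = 72.
Since A_1A_3² = 153 ≥ 72 + 45 = 117, the angle opposite A_1A_3 is not acute, so the smallest enclosing circle has A_1A_3 as diameter.
Centre = midpoint of A_1A_3 = (6.5, -2), r² = 153/4 = 38.25.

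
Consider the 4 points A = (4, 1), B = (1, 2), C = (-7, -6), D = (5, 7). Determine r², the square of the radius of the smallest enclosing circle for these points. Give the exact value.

78.25

By Welzl's lemma the MEC is supported by two points (diametrically opposite) or three points (on a circumcircle).
The farthest pair is C–D with squared distance 313. The circle on this segment as diameter has centre (-1, 0.5) and r² = 313/4 = 78.25.
Check A: distance² to centre = 25.25 ≤ 78.25, so it lies inside.
All remaining points lie in this disk, and no smaller disk contains both endpoints, so this is the minimum enclosing circle.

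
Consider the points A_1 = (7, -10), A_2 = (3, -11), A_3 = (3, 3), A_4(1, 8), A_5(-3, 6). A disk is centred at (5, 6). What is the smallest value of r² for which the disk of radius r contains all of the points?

The required radius is the distance from (5, 6) to the farthest point.
Squared distances: 260, 293, 13, 20, 64.
Maximum is 293, attained at A_2.

293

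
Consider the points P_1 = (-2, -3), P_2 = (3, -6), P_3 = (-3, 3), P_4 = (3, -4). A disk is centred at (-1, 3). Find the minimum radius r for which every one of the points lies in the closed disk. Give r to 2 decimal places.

9.85

The required radius is the distance from (-1, 3) to the farthest point.
Squared distances: 37, 97, 4, 65.
Maximum is 97, attained at P_2.
r = √97 ≈ 9.85.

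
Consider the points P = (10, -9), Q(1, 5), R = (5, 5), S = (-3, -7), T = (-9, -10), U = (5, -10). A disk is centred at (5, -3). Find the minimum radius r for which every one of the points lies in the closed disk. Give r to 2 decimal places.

15.65

The required radius is the distance from (5, -3) to the farthest point.
Squared distances: 61, 80, 64, 80, 245, 49.
Maximum is 245, attained at T.
r = √245 ≈ 15.65.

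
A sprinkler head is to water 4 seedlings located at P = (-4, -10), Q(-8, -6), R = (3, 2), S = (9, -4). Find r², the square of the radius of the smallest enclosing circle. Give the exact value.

73.25

The minimum enclosing circle of a finite set is fixed by two of the points (as a diameter) or three (as a circumcircle).
The farthest pair is Q–S with squared distance 293. The circle on this segment as diameter has centre (0.5, -5) and r² = 293/4 = 73.25.
Check P: distance² to centre = 45.25 ≤ 73.25, so it lies inside.
All remaining points lie in this disk, and no smaller disk contains both endpoints, so this is the minimum enclosing circle.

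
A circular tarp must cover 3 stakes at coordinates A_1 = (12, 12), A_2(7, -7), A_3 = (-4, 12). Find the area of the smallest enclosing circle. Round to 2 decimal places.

404.78

Side lengths²: A_1A_2² = 386, A_1A_3² = 256, A_2A_3² = 482.
Since A_2A_3² = 482 < 386 + 256 = 642, the triangle is acute, so the smallest enclosing circle is the circumcircle.
Circumcentre = (4, 75/19), r² = 46513/361.
Area = π·r² = π·46513/361 ≈ 404.78.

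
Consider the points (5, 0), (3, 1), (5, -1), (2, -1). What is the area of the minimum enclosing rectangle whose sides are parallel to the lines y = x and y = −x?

8

In coordinates u = x + y, v = x − y the rectangle is axis-aligned; the map (x,y)→(u,v) scales areas by 2.
u-values: 5, 4, 4, 1; range = 5 − 1 = 4.
v-values: 5, 2, 6, 3; range = 6 − 2 = 4.
Area = (4 × 4) / 2 = 8.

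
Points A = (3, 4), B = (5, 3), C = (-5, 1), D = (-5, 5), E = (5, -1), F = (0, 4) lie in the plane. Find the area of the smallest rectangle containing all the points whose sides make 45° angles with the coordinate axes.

In coordinates u = x + y, v = x − y the rectangle is axis-aligned; the map (x,y)→(u,v) scales areas by 2.
u-values: 7, 8, -4, 0, 4, 4; range = 8 − (-4) = 12.
v-values: -1, 2, -6, -10, 6, -4; range = 6 − (-10) = 16.
Area = (12 × 16) / 2 = 96.

96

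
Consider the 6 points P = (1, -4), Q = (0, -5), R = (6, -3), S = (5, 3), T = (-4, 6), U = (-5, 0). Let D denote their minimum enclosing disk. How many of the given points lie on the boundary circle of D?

The minimum enclosing circle of a finite set is fixed by two of the points (as a diameter) or three (as a circumcircle).
The farthest pair is R–T with squared distance 181. The circle on this segment as diameter has centre (1, 1.5) and r² = 181/4 = 45.25.
Check P: distance² to centre = 30.25 ≤ 45.25, so it lies inside.
All remaining points lie in this disk, and no smaller disk contains both endpoints, so this is the minimum enclosing circle.
The points at distance exactly r from the centre are R, T — 2 points.

2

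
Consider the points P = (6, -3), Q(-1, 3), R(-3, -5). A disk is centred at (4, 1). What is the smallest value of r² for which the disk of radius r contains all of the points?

85

The required radius is the distance from (4, 1) to the farthest point.
Squared distances: 20, 29, 85.
Maximum is 85, attained at R.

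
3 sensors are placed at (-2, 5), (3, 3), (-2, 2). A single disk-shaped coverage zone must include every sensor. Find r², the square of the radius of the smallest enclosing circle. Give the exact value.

Call the three points A, B, C in the order given.
Side lengths²: AB² = 29, AC² = 9, BC² = 26.
Since AB² = 29 < 26 + 9 = 35, the triangle is acute, so the smallest enclosing circle is the circumcircle.
Circumcentre = (0.3, 3.5), r² = 7.54.

7.54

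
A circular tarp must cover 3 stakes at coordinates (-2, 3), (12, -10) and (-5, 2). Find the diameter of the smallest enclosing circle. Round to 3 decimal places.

Call the three points A, B, C in the order given.
Side lengths²: AB² = 365, AC² = 10, BC² = 433.
Since BC² = 433 ≥ 365 + 10 = 375, the angle opposite BC is not acute, so the smallest enclosing circle has BC as diameter.
Centre = midpoint of BC = (3.5, -4), r² = 433/4 = 108.25.
Diameter = 2r = 2√(108.25) ≈ 20.809.

20.809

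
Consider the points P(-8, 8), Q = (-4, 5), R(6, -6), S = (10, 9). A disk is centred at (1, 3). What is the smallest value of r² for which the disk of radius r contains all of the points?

117

The required radius is the distance from (1, 3) to the farthest point.
Squared distances: 106, 29, 106, 117.
Maximum is 117, attained at S.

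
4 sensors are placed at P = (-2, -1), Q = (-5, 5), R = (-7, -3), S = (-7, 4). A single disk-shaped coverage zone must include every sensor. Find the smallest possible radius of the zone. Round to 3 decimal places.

4.137

By Welzl's lemma the MEC is supported by two points (diametrically opposite) or three points (on a circumcircle).
The minimum enclosing circle is determined by three boundary points: P, Q, R.
Their circumcentre is (-17/3, 11/12) with r² = 2465/144.
The farthest remaining point S is at distance² 1625/144 ≤ 2465/144.
r = √(2465/144) ≈ 4.137.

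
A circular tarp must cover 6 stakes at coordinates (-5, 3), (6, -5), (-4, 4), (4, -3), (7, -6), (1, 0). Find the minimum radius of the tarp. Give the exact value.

The farthest pair is (-5, 3)–(7, -6) with squared distance 225. The circle on this segment as diameter has centre (1, -1.5) and r² = 225/4 = 56.25.
Check (6, -5): distance² to centre = 37.25 ≤ 56.25, so it lies inside.
All remaining points lie in this disk, and no smaller disk contains both endpoints, so this is the minimum enclosing circle.
r = √(56.25) = 7.5.

7.5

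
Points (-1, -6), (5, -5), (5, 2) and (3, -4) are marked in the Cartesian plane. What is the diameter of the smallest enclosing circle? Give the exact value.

10

A smallest enclosing disk is always determined by at most three of the input points on its boundary.
The farthest pair is (-1, -6)–(5, 2) with squared distance 100. The circle on this segment as diameter has centre (2, -2) and r² = 100/4 = 25.
Check (5, -5): distance² to centre = 18 ≤ 25, so it lies inside.
All remaining points lie in this disk, and no smaller disk contains both endpoints, so this is the minimum enclosing circle.
Diameter = 2r = 2√25 = 10.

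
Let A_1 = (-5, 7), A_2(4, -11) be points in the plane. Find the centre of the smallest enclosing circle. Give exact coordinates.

The smallest circle enclosing two points has them as diameter endpoints.
Centre = midpoint = (-0.5, -2); r² = |A_1A_2|²/4 = 405/4 = 101.25.
Centre = (-0.5, -2).

(-0.5, -2)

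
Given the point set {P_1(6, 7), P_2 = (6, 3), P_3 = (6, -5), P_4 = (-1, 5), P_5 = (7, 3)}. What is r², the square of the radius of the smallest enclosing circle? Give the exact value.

A smallest enclosing disk is always determined by at most three of the input points on its boundary.
The minimum enclosing circle is determined by three boundary points: P_1, P_3, P_4.
Their circumcentre is (55/14, 1) with r² = 7897/196.
The farthest remaining point P_5 is at distance² 2633/196 ≤ 7897/196.

7897/196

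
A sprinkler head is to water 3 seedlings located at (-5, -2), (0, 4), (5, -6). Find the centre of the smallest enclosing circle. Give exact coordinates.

(0.875, -1.8125)

Call the three points A, B, C in the order given.
Side lengths²: AB² = 61, AC² = 116, BC² = 125.
Since BC² = 125 < 116 + 61 = 177, the triangle is acute, so the smallest enclosing circle is the circumcircle.
Circumcentre = (0.875, -1.8125), r² = 34.55078125.
Centre = (0.875, -1.8125).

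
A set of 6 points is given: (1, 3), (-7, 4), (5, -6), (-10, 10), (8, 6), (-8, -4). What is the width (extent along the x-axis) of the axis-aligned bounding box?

max x = 8, min x = -10, so width = 18.

18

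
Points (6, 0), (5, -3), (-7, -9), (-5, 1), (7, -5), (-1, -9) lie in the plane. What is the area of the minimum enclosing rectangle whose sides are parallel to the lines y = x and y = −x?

In coordinates u = x + y, v = x − y the rectangle is axis-aligned; the map (x,y)→(u,v) scales areas by 2.
u-values: 6, 2, -16, -4, 2, -10; range = 6 − (-16) = 22.
v-values: 6, 8, 2, -6, 12, 8; range = 12 − (-6) = 18.
Area = (22 × 18) / 2 = 198.

198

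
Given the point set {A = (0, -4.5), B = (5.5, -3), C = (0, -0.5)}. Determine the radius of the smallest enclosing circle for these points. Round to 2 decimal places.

3.13

Side lengths²: AB² = 32.5, AC² = 16, BC² = 36.5.
Since BC² = 36.5 < 32.5 + 16 = 48.5, the triangle is acute, so the smallest enclosing circle is the circumcircle.
Circumcentre = (53/22, -2.5), r² = 4745/484.
r = √(4745/484) ≈ 3.13.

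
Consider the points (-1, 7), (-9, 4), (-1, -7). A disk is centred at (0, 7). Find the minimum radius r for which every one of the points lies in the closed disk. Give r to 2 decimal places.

The required radius is the distance from (0, 7) to the farthest point.
Squared distances: 1, 90, 197.
Maximum is 197, attained at (-1, -7).
r = √197 ≈ 14.04.

14.04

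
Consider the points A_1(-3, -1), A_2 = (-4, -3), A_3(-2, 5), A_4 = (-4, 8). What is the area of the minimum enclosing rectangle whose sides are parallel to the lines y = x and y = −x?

In coordinates u = x + y, v = x − y the rectangle is axis-aligned; the map (x,y)→(u,v) scales areas by 2.
u-values: -4, -7, 3, 4; range = 4 − (-7) = 11.
v-values: -2, -1, -7, -12; range = -1 − (-12) = 11.
Area = (11 × 11) / 2 = 60.5.

60.5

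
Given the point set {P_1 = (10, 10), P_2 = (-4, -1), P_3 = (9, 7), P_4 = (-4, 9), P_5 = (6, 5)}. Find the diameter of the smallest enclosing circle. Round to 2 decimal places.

By Welzl's lemma the MEC is supported by two points (diametrically opposite) or three points (on a circumcircle).
The farthest pair is P_1–P_2 with squared distance 317. The circle on this segment as diameter has centre (3, 4.5) and r² = 317/4 = 79.25.
Check P_3: distance² to centre = 42.25 ≤ 79.25, so it lies inside.
All remaining points lie in this disk, and no smaller disk contains both endpoints, so this is the minimum enclosing circle.
Diameter = 2r = 2√(79.25) ≈ 17.80.

17.80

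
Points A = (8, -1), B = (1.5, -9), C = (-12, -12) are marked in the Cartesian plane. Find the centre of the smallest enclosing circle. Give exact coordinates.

(-2, -6.5)

Side lengths²: AB² = 106.25, AC² = 521, BC² = 191.25.
Since AC² = 521 ≥ 191.25 + 106.25 = 297.5, the angle opposite AC is not acute, so the smallest enclosing circle has AC as diameter.
Centre = midpoint of AC = (-2, -6.5), r² = 521/4 = 130.25.
Centre = (-2, -6.5).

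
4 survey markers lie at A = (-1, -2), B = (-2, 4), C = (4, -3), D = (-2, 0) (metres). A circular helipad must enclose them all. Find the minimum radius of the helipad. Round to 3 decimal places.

The minimum enclosing circle of a finite set is fixed by two of the points (as a diameter) or three (as a circumcircle).
The farthest pair is B–C with squared distance 85. The circle on this segment as diameter has centre (1, 0.5) and r² = 85/4 = 21.25.
Check A: distance² to centre = 10.25 ≤ 21.25, so it lies inside.
All remaining points lie in this disk, and no smaller disk contains both endpoints, so this is the minimum enclosing circle.
r = √(21.25) ≈ 4.610.

4.610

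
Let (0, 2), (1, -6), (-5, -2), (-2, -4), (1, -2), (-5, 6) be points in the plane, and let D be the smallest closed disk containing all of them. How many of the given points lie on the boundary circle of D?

2

By Welzl's lemma the MEC is supported by two points (diametrically opposite) or three points (on a circumcircle).
The farthest pair is (1, -6)–(-5, 6) with squared distance 180. The circle on this segment as diameter has centre (-2, 0) and r² = 180/4 = 45.
Check (0, 2): distance² to centre = 8 ≤ 45, so it lies inside.
All remaining points lie in this disk, and no smaller disk contains both endpoints, so this is the minimum enclosing circle.
The points at distance exactly r from the centre are (1, -6), (-5, 6) — 2 points.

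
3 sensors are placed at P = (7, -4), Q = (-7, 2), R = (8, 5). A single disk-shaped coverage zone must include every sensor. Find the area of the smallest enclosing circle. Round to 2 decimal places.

Side lengths²: PQ² = 232, PR² = 82, QR² = 234.
Since QR² = 234 < 232 + 82 = 314, the triangle is acute, so the smallest enclosing circle is the circumcircle.
Circumcentre = (21/22, 27/22), r² = 15457/242.
Area = π·r² = π·15457/242 ≈ 200.66.

200.66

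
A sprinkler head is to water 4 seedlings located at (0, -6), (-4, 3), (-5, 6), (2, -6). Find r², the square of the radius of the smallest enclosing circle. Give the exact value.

48.25

By Welzl's lemma the MEC is supported by two points (diametrically opposite) or three points (on a circumcircle).
The farthest pair is (-5, 6)–(2, -6) with squared distance 193. The circle on this segment as diameter has centre (-1.5, 0) and r² = 193/4 = 48.25.
Check (0, -6): distance² to centre = 38.25 ≤ 48.25, so it lies inside.
All remaining points lie in this disk, and no smaller disk contains both endpoints, so this is the minimum enclosing circle.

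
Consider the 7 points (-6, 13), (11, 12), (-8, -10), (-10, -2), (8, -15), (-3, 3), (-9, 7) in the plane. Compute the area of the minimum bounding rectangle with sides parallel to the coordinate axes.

x ranges over [-10, 11], width 21.
y ranges over [-15, 13], height 28.
Area = 21 × 28 = 588.

588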